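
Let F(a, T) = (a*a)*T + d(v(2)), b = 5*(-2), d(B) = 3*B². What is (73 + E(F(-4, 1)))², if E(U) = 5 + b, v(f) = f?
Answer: 4624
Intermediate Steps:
b = -10
F(a, T) = 12 + T*a² (F(a, T) = (a*a)*T + 3*2² = a²*T + 3*4 = T*a² + 12 = 12 + T*a²)
E(U) = -5 (E(U) = 5 - 10 = -5)
(73 + E(F(-4, 1)))² = (73 - 5)² = 68² = 4624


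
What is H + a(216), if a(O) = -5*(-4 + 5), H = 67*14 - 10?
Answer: 923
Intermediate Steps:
H = 928 (H = 938 - 10 = 928)
a(O) = -5 (a(O) = -5*1 = -5)
H + a(216) = 928 - 5 = 923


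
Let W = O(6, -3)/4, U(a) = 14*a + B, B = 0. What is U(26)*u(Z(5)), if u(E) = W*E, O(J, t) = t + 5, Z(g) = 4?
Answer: 728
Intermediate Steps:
O(J, t) = 5 + t
U(a) = 14*a (U(a) = 14*a + 0 = 14*a)
W = ½ (W = (5 - 3)/4 = 2*(¼) = ½ ≈ 0.50000)
u(E) = E/2
U(26)*u(Z(5)) = (14*26)*((½)*4) = 364*2 = 728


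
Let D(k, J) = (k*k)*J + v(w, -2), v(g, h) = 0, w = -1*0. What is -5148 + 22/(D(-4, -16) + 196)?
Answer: -154451/30 ≈ -5148.4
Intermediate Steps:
w = 0
D(k, J) = J*k² (D(k, J) = (k*k)*J + 0 = k²*J + 0 = J*k² + 0 = J*k²)
-5148 + 22/(D(-4, -16) + 196) = -5148 + 22/(-16*(-4)² + 196) = -5148 + 22/(-16*16 + 196) = -5148 + 22/(-256 + 196) = -5148 + 22/(-60) = -5148 - 1/60*22 = -5148 - 11/30 = -154451/30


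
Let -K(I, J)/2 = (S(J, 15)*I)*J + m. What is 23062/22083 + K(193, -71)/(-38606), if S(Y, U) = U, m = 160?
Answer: -4090351169/426268149 ≈ -9.5957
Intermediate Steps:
K(I, J) = -320 - 30*I*J (K(I, J) = -2*((15*I)*J + 160) = -2*(15*I*J + 160) = -2*(160 + 15*I*J) = -320 - 30*I*J)
23062/22083 + K(193, -71)/(-38606) = 23062/22083 + (-320 - 30*193*(-71))/(-38606) = 23062*(1/22083) + (-320 + 411090)*(-1/38606) = 23062/22083 + 410770*(-1/38606) = 23062/22083 - 205385/19303 = -4090351169/426268149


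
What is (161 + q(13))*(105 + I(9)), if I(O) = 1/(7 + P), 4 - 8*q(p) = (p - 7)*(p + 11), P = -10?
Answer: 45059/3 ≈ 15020.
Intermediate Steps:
q(p) = ½ - (-7 + p)*(11 + p)/8 (q(p) = ½ - (p - 7)*(p + 11)/8 = ½ - (-7 + p)*(11 + p)/8)
I(O) = -⅓ (I(O) = 1/(7 - 10) = 1/(-3) = -⅓)
(161 + q(13))*(105 + I(9)) = (161 + (81/8 - ½*13 - ⅛*13²))*(105 - ⅓) = (161 + (81/8 - 13/2 - ⅛*169))*(314/3) = (161 + (81/8 - 13/2 - 169/8))*(314/3) = (161 - 35/2)*(314/3) = (287/2)*(314/3) = 45059/3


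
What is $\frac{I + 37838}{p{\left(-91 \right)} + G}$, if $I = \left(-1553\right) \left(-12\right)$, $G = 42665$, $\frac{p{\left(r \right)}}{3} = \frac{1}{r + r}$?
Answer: $\frac{10278268}{7765027} \approx 1.3237$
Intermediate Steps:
$p{\left(r \right)} = \frac{3}{2 r}$ ($p{\left(r \right)} = \frac{3}{r + r} = \frac{3}{2 r}$)
$I = 18636$
$\frac{I + 37838}{p{\left(-91 \right)} + G} = \frac{18636 + 37838}{\frac{3}{2 \left(-91\right)} + 42665} = \frac{56474}{\frac{3}{2} \left(- \frac{1}{91}\right) + 42665} = \frac{56474}{- \frac{3}{182} + 42665} = \frac{56474}{\frac{7765027}{182}} = 56474 \cdot \frac{182}{7765027} = \frac{10278268}{7765027}$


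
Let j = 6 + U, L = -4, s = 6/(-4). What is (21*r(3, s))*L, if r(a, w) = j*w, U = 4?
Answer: 1260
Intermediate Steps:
s = -3/2 (s = 6*(-¼) = -3/2 ≈ -1.5000)
j = 10 (j = 6 + 4 = 10)
r(a, w) = 10*w
(21*r(3, s))*L = (21*(10*(-3/2)))*(-4) = (21*(-15))*(-4) = -315*(-4) = 1260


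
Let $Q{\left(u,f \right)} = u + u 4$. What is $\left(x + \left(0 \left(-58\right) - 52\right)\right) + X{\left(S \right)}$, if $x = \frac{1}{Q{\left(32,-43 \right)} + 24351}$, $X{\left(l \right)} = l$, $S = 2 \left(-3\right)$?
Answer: $- \frac{1421637}{24511} \approx -58.0$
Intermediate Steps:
$S = -6$
$Q{\left(u,f \right)} = 5 u$ ($Q{\left(u,f \right)} = u + 4 u = 5 u$)
$x = \frac{1}{24511}$ ($x = \frac{1}{5 \cdot 32 + 24351} = \frac{1}{160 + 24351} = \frac{1}{24511} \approx 4.0798 \cdot 10^{-5}$)
$\left(x + \left(0 \left(-58\right) - 52\right)\right) + X{\left(S \right)} = \left(\frac{1}{24511} + \left(0 \left(-58\right) - 52\right)\right) - 6 = \left(\frac{1}{24511} + \left(0 - 52\right)\right) - 6 = \left(\frac{1}{24511} - 52\right) - 6 = - \frac{1274571}{24511} - 6 = - \frac{1421637}{24511}$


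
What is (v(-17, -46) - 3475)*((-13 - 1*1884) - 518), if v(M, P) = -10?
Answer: 8416275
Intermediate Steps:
(v(-17, -46) - 3475)*((-13 - 1*1884) - 518) = (-10 - 3475)*((-13 - 1*1884) - 518) = -3485*((-13 - 1884) - 518) = -3485*(-1897 - 518) = -3485*(-2415) = 8416275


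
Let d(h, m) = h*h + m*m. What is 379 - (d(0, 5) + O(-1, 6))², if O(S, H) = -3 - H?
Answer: 123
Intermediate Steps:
d(h, m) = h² + m²
379 - (d(0, 5) + O(-1, 6))² = 379 - ((0² + 5²) + (-3 - 1*6))² = 379 - ((0 + 25) + (-3 - 6))² = 379 - (25 - 9)² = 379 - 1*16² = 379 - 1*256 = 379 - 256 = 123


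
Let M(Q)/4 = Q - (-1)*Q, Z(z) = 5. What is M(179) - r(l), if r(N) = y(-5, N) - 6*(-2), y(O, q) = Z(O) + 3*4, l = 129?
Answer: 1403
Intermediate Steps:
y(O, q) = 17 (y(O, q) = 5 + 3*4 = 5 + 12 = 17)
M(Q) = 8*Q (M(Q) = 4*(Q - (-1)*Q) = 4*(Q + Q) = 4*(2*Q) = 8*Q)
r(N) = 29 (r(N) = 17 - 6*(-2) = 17 + 12 = 29)
M(179) - r(l) = 8*179 - 1*29 = 1432 - 29 = 1403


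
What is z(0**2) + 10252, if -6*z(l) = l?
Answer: 10252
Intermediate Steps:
z(l) = -l/6
z(0**2) + 10252 = -1/6*0**2 + 10252 = -1/6*0 + 10252 = 0 + 10252 = 10252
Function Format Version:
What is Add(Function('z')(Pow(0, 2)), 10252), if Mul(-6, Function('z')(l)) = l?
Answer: 10252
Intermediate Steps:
Function('z')(l) = Mul(Rational(-1, 6), l)
Add(Function('z')(Pow(0, 2)), 10252) = Add(Mul(Rational(-1, 6), Pow(0, 2)), 10252) = Add(Mul(Rational(-1, 6), 0), 10252) = Add(0, 10252) = 10252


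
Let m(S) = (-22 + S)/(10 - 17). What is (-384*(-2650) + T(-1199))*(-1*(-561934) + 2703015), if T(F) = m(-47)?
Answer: 23257109998281/7 ≈ 3.3224e+12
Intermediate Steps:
m(S) = 22/7 - S/7 (m(S) = (-22 + S)/(-7) = (-22 + S)*(-1/7) = 22/7 - S/7)
T(F) = 69/7 (T(F) = 22/7 - 1/7*(-47) = 22/7 + 47/7 = 69/7)
(-384*(-2650) + T(-1199))*(-1*(-561934) + 2703015) = (-384*(-2650) + 69/7)*(-1*(-561934) + 2703015) = (1017600 + 69/7)*(561934 + 2703015) = (7123269/7)*3264949 = 23257109998281/7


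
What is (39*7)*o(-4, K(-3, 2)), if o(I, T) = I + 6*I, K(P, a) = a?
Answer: -7644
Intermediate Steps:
o(I, T) = 7*I
(39*7)*o(-4, K(-3, 2)) = (39*7)*(7*(-4)) = 273*(-28) = -7644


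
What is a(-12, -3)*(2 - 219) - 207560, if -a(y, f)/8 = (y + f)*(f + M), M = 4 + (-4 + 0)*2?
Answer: -25280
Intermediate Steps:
M = -4 (M = 4 - 4*2 = 4 - 8 = -4)
a(y, f) = -8*(-4 + f)*(f + y) (a(y, f) = -8*(y + f)*(f - 4) = -8*(f + y)*(-4 + f) = -8*(-4 + f)*(f + y))
a(-12, -3)*(2 - 219) - 207560 = (-8*(-3)² + 32*(-3) + 32*(-12) - 8*(-3)*(-12))*(2 - 219) - 207560 = (-8*9 - 96 - 384 - 288)*(-217) - 207560 = (-72 - 96 - 384 - 288)*(-217) - 207560 = -840*(-217) - 207560 = 182280 - 207560 = -25280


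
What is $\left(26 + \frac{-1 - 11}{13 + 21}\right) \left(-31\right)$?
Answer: $- \frac{13516}{17} \approx -795.06$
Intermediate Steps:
$\left(26 + \frac{-1 - 11}{13 + 21}\right) \left(-31\right) = \left(26 - \frac{12}{34}\right) \left(-31\right) = \left(26 - \frac{6}{17}\right) \left(-31\right) = \frac{436}{17} \left(-31\right) = - \frac{13516}{17}$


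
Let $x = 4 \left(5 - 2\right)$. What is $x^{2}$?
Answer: $144$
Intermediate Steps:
$x = 12$ ($x = 4 \cdot 3 = 12$)
$x^{2} = 12^{2} = 144$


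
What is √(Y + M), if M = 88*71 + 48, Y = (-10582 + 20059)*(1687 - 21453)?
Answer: I*√187316086 ≈ 13686.0*I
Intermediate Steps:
Y = -187322382 (Y = 9477*(-19766) = -187322382)
M = 6296 (M = 6248 + 48 = 6296)
√(Y + M) = √(-187322382 + 6296) = √(-187316086) = I*√187316086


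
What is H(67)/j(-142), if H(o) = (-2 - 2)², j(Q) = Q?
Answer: -8/71 ≈ -0.11268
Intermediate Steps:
H(o) = 16 (H(o) = (-4)² = 16)
H(67)/j(-142) = 16/(-142) = 16*(-1/142) = -8/71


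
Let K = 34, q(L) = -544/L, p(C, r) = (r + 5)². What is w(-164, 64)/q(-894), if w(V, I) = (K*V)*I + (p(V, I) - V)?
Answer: -157316733/272 ≈ -5.7837e+5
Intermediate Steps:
p(C, r) = (5 + r)²
w(V, I) = (5 + I)² - V + 34*I*V (w(V, I) = (34*V)*I + ((5 + I)² - V) = 34*I*V + ((5 + I)² - V) = (5 + I)² - V + 34*I*V)
w(-164, 64)/q(-894) = ((5 + 64)² - 1*(-164) + 34*64*(-164))/((-544/(-894))) = (69² + 164 - 356864)/((-544*(-1/894))) = (4761 + 164 - 356864)/(272/447) = -351939*447/272 = -157316733/272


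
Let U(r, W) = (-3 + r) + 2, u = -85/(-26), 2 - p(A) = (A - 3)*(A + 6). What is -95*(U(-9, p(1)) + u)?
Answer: 16625/26 ≈ 639.42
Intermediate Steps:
p(A) = 2 - (-3 + A)*(6 + A) (p(A) = 2 - (A - 3)*(A + 6) = 2 - (-3 + A)*(6 + A))
u = 85/26 (u = -85*(-1/26) = 85/26 ≈ 3.2692)
U(r, W) = -1 + r
-95*(U(-9, p(1)) + u) = -95*((-1 - 9) + 85/26) = -95*(-10 + 85/26) = -95*(-175/26) = 16625/26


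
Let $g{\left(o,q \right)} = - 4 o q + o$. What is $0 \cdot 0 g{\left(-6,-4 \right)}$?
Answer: $0$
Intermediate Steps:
$g{\left(o,q \right)} = o - 4 o q$ ($g{\left(o,q \right)} = - 4 o q + o = o - 4 o q$)
$0 \cdot 0 g{\left(-6,-4 \right)} = 0 \cdot 0 \left(- 6 \left(1 - -16\right)\right) = 0 \left(- 6 \left(1 + 16\right)\right) = 0 \left(\left(-6\right) 17\right) = 0 \left(-102\right) = 0$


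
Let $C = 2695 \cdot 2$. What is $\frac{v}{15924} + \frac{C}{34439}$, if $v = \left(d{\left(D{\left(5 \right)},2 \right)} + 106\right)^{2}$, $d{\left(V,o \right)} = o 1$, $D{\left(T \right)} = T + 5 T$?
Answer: $\frac{40627238}{45700553} \approx 0.88899$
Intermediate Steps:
$D{\left(T \right)} = 6 T$
$C = 5390$
$d{\left(V,o \right)} = o$
$v = 11664$ ($v = \left(2 + 106\right)^{2} = 108^{2} = 11664$)
$\frac{v}{15924} + \frac{C}{34439} = \frac{11664}{15924} + \frac{5390}{34439} = 11664 \cdot \frac{1}{15924} + 5390 \cdot \frac{1}{34439} = \frac{972}{1327} + \frac{5390}{34439} = \frac{40627238}{45700553}$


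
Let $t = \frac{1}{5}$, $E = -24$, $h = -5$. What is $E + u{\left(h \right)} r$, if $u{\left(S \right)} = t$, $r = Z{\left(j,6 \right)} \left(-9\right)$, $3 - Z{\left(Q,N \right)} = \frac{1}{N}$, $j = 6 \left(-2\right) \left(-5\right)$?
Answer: $- \frac{291}{10} \approx -29.1$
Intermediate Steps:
$j = 60$ ($j = \left(-12\right) \left(-5\right) = 60$)
$t = \frac{1}{5} \approx 0.2$
$Z{\left(Q,N \right)} = 3 - \frac{1}{N}$
$r = - \frac{51}{2}$ ($r = \left(3 - \frac{1}{6}\right) \left(-9\right) = \frac{17}{6} \left(-9\right) = - \frac{51}{2} \approx -25.5$)
$u{\left(S \right)} = \frac{1}{5}$
$E + u{\left(h \right)} r = -24 + \frac{1}{5} \left(- \frac{51}{2}\right) = -24 - \frac{51}{10} = - \frac{291}{10}$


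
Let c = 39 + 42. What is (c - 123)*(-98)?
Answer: 4116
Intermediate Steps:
c = 81
(c - 123)*(-98) = (81 - 123)*(-98) = -42*(-98) = 4116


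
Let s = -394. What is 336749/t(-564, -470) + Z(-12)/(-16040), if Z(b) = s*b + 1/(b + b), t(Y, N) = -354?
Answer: -21612510629/22712640 ≈ -951.56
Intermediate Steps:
Z(b) = 1/(2*b) - 394*b (Z(b) = -394*b + 1/(b + b) = -394*b + 1/(2*b) = 1/(2*b) - 394*b)
336749/t(-564, -470) + Z(-12)/(-16040) = 336749/(-354) + ((½)/(-12) - 394*(-12))/(-16040) = 336749*(-1/354) + ((½)*(-1/12) + 4728)*(-1/16040) = -336749/354 + (-1/24 + 4728)*(-1/16040) = -336749/354 + (113471/24)*(-1/16040) = -336749/354 - 113471/384960 = -21612510629/22712640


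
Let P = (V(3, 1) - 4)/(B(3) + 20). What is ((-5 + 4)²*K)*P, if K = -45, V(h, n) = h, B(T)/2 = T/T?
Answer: 45/22 ≈ 2.0455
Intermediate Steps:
B(T) = 2 (B(T) = 2*(T/T) = 2*1 = 2)
P = -1/22 (P = (3 - 4)/(2 + 20) = -1/22 ≈ -0.045455)
((-5 + 4)²*K)*P = ((-5 + 4)²*(-45))*(-1/22) = ((-1)²*(-45))*(-1/22) = (1*(-45))*(-1/22) = -45*(-1/22) = 45/22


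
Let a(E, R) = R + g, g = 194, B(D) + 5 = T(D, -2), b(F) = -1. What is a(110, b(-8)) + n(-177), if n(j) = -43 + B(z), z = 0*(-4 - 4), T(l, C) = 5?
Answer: 150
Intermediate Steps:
z = 0 (z = 0*(-8) = 0)
B(D) = 0 (B(D) = -5 + 5 = 0)
n(j) = -43 (n(j) = -43 + 0 = -43)
a(E, R) = 194 + R (a(E, R) = R + 194 = 194 + R)
a(110, b(-8)) + n(-177) = (194 - 1) - 43 = 193 - 43 = 150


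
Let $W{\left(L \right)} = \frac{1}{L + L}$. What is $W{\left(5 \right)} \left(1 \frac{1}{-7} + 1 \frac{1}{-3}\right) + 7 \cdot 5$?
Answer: $\frac{734}{21} \approx 34.952$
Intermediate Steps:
$W{\left(L \right)} = \frac{1}{2 L}$
$W{\left(5 \right)} \left(1 \frac{1}{-7} + 1 \frac{1}{-3}\right) + 7 \cdot 5 = \frac{1}{2 \cdot 5} \left(1 \frac{1}{-7} + 1 \frac{1}{-3}\right) + 7 \cdot 5 = \frac{1}{2} \cdot \frac{1}{5} \left(1 \left(- \frac{1}{7}\right) + 1 \left(- \frac{1}{3}\right)\right) + 35 = \frac{- \frac{1}{7} - \frac{1}{3}}{10} + 35 = \frac{1}{10} \left(- \frac{10}{21}\right) + 35 = - \frac{1}{21} + 35 = \frac{734}{21}$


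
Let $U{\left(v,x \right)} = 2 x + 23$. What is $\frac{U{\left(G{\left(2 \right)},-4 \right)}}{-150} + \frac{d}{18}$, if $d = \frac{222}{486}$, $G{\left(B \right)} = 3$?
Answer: $- \frac{272}{3645} \approx -0.074623$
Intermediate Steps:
$U{\left(v,x \right)} = 23 + 2 x$
$d = \frac{37}{81}$ ($d = 222 \cdot \frac{1}{486} = \frac{37}{81} \approx 0.45679$)
$\frac{U{\left(G{\left(2 \right)},-4 \right)}}{-150} + \frac{d}{18} = \frac{23 + 2 \left(-4\right)}{-150} + \frac{37}{81 \cdot 18} = \left(23 - 8\right) \left(- \frac{1}{150}\right) + \frac{37}{81} \cdot \frac{1}{18} = 15 \left(- \frac{1}{150}\right) + \frac{37}{1458} = - \frac{1}{10} + \frac{37}{1458} = - \frac{272}{3645}$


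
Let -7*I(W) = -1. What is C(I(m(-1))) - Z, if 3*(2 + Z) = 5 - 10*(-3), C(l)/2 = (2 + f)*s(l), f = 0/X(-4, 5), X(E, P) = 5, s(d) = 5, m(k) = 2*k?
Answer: 31/3 ≈ 10.333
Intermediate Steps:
f = 0 (f = 0/5 = 0*(⅕) = 0)
I(W) = ⅐ (I(W) = -⅐*(-1) = ⅐)
C(l) = 20 (C(l) = 2*((2 + 0)*5) = 2*(2*5) = 2*10 = 20)
Z = 29/3 (Z = -2 + (5 - 10*(-3))/3 = -2 + (5 + 30)/3 = -2 + (⅓)*35 = -2 + 35/3 = 29/3 ≈ 9.6667)
C(I(m(-1))) - Z = 20 - 1*29/3 = 20 - 29/3 = 31/3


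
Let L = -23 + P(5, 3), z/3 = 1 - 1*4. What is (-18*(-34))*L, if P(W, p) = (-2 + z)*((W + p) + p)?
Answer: -88128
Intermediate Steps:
z = -9 (z = 3*(1 - 1*4) = 3*(1 - 4) = 3*(-3) = -9)
P(W, p) = -22*p - 11*W (P(W, p) = (-2 - 9)*((W + p) + p) = -11*(W + 2*p) = -22*p - 11*W)
L = -144 (L = -23 + (-22*3 - 11*5) = -23 + (-66 - 55) = -23 - 121 = -144)
(-18*(-34))*L = -18*(-34)*(-144) = 612*(-144) = -88128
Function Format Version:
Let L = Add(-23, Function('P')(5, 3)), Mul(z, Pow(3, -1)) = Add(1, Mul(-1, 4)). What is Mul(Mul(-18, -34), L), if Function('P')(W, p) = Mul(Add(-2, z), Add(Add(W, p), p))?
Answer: -88128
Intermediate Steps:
z = -9 (z = Mul(3, Add(1, Mul(-1, 4))) = Mul(3, Add(1, -4)) = Mul(3, -3) = -9)
Function('P')(W, p) = Add(Mul(-22, p), Mul(-11, W)) (Function('P')(W, p) = Mul(Add(-2, -9), Add(Add(W, p), p)) = Mul(-11, Add(W, Mul(2, p))) = Add(Mul(-22, p), Mul(-11, W)))
L = -144 (L = Add(-23, Add(Mul(-22, 3), Mul(-11, 5))) = Add(-23, Add(-66, -55)) = Add(-23, -121) = -144)
Mul(Mul(-18, -34), L) = Mul(Mul(-18, -34), -144) = Mul(612, -144) = -88128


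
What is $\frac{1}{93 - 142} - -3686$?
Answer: $\frac{180613}{49} \approx 3686.0$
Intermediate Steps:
$\frac{1}{93 - 142} - -3686 = \frac{1}{-49} + 3686 = - \frac{1}{49} + 3686 = \frac{180613}{49}$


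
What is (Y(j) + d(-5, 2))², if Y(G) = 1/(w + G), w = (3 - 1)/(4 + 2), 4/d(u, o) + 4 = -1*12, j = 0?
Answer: 121/16 ≈ 7.5625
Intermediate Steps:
d(u, o) = -¼ (d(u, o) = 4/(-4 - 1*12) = 4/(-4 - 12) = 4/(-16) = 4*(-1/16) = -¼)
w = ⅓ (w = 2/6 = 2*(⅙) = ⅓ ≈ 0.33333)
Y(G) = 1/(⅓ + G)
(Y(j) + d(-5, 2))² = (3/(1 + 3*0) - ¼)² = (3/(1 + 0) - ¼)² = (3/1 - ¼)² = (3*1 - ¼)² = (3 - ¼)² = (11/4)² = 121/16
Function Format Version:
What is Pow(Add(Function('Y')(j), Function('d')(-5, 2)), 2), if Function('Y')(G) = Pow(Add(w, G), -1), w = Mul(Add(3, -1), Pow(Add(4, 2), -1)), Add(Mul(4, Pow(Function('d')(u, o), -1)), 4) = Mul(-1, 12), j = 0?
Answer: Rational(121, 16) ≈ 7.5625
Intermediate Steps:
Function('d')(u, o) = Rational(-1, 4) (Function('d')(u, o) = Mul(4, Pow(Add(-4, Mul(-1, 12)), -1)) = Mul(4, Pow(Add(-4, -12), -1)) = Mul(4, Pow(-16, -1)) = Mul(4, Rational(-1, 16)) = Rational(-1, 4))
w = Rational(1, 3) (w = Mul(2, Pow(6, -1)) = Mul(2, Rational(1, 6)) = Rational(1, 3) ≈ 0.33333)
Function('Y')(G) = Pow(Add(Rational(1, 3), G), -1)
Pow(Add(Function('Y')(j), Function('d')(-5, 2)), 2) = Pow(Add(Mul(3, Pow(Add(1, Mul(3, 0)), -1)), Rational(-1, 4)), 2) = Pow(Add(Mul(3, Pow(Add(1, 0), -1)), Rational(-1, 4)), 2) = Pow(Add(Mul(3, Pow(1, -1)), Rational(-1, 4)), 2) = Pow(Add(Mul(3, 1), Rational(-1, 4)), 2) = Pow(Add(3, Rational(-1, 4)), 2) = Pow(Rational(11, 4), 2) = Rational(121, 16)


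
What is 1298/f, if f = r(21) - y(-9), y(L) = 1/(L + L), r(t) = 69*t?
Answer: 23364/26083 ≈ 0.89576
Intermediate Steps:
y(L) = 1/(2*L)
f = 26083/18 (f = 69*21 - 1/(2*(-9)) = 1449 - (-1)/(2*9) = 1449 - 1*(-1/18) = 1449 + 1/18 = 26083/18 ≈ 1449.1)
1298/f = 1298/(26083/18) = 1298*(18/26083) = 23364/26083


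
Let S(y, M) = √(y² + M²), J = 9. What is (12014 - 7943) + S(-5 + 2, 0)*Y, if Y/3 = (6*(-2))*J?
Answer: 3099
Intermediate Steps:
Y = -324 (Y = 3*((6*(-2))*9) = 3*(-12*9) = 3*(-108) = -324)
S(y, M) = √(M² + y²)
(12014 - 7943) + S(-5 + 2, 0)*Y = (12014 - 7943) + √(0² + (-5 + 2)²)*(-324) = 4071 + √(0 + (-3)²)*(-324) = 4071 + √(0 + 9)*(-324) = 4071 + √9*(-324) = 4071 + 3*(-324) = 4071 - 972 = 3099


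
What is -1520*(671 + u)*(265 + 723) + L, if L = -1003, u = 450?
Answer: -1683473963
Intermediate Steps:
-1520*(671 + u)*(265 + 723) + L = -1520*(671 + 450)*(265 + 723) - 1003 = -1703920*988 - 1003 = -1520*1107548 - 1003 = -1683472960 - 1003 = -1683473963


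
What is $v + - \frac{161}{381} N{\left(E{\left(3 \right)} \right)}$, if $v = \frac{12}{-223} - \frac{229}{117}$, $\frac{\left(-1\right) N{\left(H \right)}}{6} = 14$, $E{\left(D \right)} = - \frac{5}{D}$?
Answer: $\frac{110954411}{3313557} \approx 33.485$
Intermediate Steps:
$N{\left(H \right)} = -84$ ($N{\left(H \right)} = \left(-6\right) 14 = -84$)
$v = - \frac{52471}{26091}$ ($v = 12 \left(- \frac{1}{223}\right) - \frac{229}{117} = - \frac{12}{223} - \frac{229}{117} = - \frac{52471}{26091} \approx -2.0111$)
$v + - \frac{161}{381} N{\left(E{\left(3 \right)} \right)} = - \frac{52471}{26091} + - \frac{161}{381} \left(-84\right) = - \frac{52471}{26091} + \left(-161\right) \frac{1}{381} \left(-84\right) = - \frac{52471}{26091} - - \frac{4508}{127} = - \frac{52471}{26091} + \frac{4508}{127} = \frac{110954411}{3313557}$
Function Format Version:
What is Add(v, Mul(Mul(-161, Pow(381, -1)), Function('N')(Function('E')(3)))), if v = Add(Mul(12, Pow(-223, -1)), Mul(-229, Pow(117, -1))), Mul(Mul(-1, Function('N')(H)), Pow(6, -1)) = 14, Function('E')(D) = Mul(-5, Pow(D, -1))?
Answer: Rational(110954411, 3313557) ≈ 33.485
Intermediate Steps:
Function('N')(H) = -84 (Function('N')(H) = Mul(-6, 14) = -84)
v = Rational(-52471, 26091) (v = Add(Mul(12, Rational(-1, 223)), Mul(-229, Rational(1, 117))) = Add(Rational(-12, 223), Rational(-229, 117)) = Rational(-52471, 26091) ≈ -2.0111)
Add(v, Mul(Mul(-161, Pow(381, -1)), Function('N')(Function('E')(3)))) = Add(Rational(-52471, 26091), Mul(Mul(-161, Pow(381, -1)), -84)) = Add(Rational(-52471, 26091), Mul(Mul(-161, Rational(1, 381)), -84)) = Add(Rational(-52471, 26091), Mul(Rational(-161, 381), -84)) = Add(Rational(-52471, 26091), Rational(4508, 127)) = Rational(110954411, 3313557)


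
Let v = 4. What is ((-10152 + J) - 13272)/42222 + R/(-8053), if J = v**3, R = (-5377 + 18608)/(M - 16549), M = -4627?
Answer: -1991514911399/3600065754408 ≈ -0.55319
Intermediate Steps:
R = -13231/21176 (R = (-5377 + 18608)/(-4627 - 16549) = 13231/(-21176) = 13231*(-1/21176) = -13231/21176 ≈ -0.62481)
J = 64 (J = 4**3 = 64)
((-10152 + J) - 13272)/42222 + R/(-8053) = ((-10152 + 64) - 13272)/42222 - 13231/21176/(-8053) = (-10088 - 13272)*(1/42222) - 13231/21176*(-1/8053) = -23360*1/42222 + 13231/170530328 = -11680/21111 + 13231/170530328 = -1991514911399/3600065754408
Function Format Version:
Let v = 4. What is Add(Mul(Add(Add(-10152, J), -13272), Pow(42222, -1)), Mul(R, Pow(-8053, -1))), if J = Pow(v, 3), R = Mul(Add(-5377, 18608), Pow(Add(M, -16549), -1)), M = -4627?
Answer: Rational(-1991514911399, 3600065754408) ≈ -0.55319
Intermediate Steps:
R = Rational(-13231, 21176) (R = Mul(Add(-5377, 18608), Pow(Add(-4627, -16549), -1)) = Mul(13231, Pow(-21176, -1)) = Mul(13231, Rational(-1, 21176)) = Rational(-13231, 21176) ≈ -0.62481)
J = 64 (J = Pow(4, 3) = 64)
Add(Mul(Add(Add(-10152, J), -13272), Pow(42222, -1)), Mul(R, Pow(-8053, -1))) = Add(Mul(Add(Add(-10152, 64), -13272), Pow(42222, -1)), Mul(Rational(-13231, 21176), Pow(-8053, -1))) = Add(Mul(Add(-10088, -13272), Rational(1, 42222)), Mul(Rational(-13231, 21176), Rational(-1, 8053))) = Add(Mul(-23360, Rational(1, 42222)), Rational(13231, 170530328)) = Add(Rational(-11680, 21111), Rational(13231, 170530328)) = Rational(-1991514911399, 3600065754408)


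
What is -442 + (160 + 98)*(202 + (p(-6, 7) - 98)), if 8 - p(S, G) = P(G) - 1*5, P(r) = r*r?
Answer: 17102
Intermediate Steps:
P(r) = r**2
p(S, G) = 13 - G**2 (p(S, G) = 8 - (G**2 - 1*5) = 8 - (G**2 - 5) = 8 - (-5 + G**2) = 8 + (5 - G**2) = 13 - G**2)
-442 + (160 + 98)*(202 + (p(-6, 7) - 98)) = -442 + (160 + 98)*(202 + ((13 - 1*7**2) - 98)) = -442 + 258*(202 + ((13 - 1*49) - 98)) = -442 + 258*(202 + ((13 - 49) - 98)) = -442 + 258*(202 + (-36 - 98)) = -442 + 258*(202 - 134) = -442 + 258*68 = -442 + 17544 = 17102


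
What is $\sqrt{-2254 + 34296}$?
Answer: $\sqrt{32042} \approx 179.0$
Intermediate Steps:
$\sqrt{-2254 + 34296} = \sqrt{32042}$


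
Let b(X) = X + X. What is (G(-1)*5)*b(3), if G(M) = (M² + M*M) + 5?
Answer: 210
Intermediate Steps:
b(X) = 2*X
G(M) = 5 + 2*M² (G(M) = (M² + M²) + 5 = 2*M² + 5 = 5 + 2*M²)
(G(-1)*5)*b(3) = ((5 + 2*(-1)²)*5)*(2*3) = ((5 + 2*1)*5)*6 = ((5 + 2)*5)*6 = (7*5)*6 = 35*6 = 210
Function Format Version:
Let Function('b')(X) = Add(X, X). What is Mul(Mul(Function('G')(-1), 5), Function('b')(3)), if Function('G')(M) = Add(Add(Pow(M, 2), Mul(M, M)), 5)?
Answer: 210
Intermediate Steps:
Function('b')(X) = Mul(2, X)
Function('G')(M) = Add(5, Mul(2, Pow(M, 2))) (Function('G')(M) = Add(Add(Pow(M, 2), Pow(M, 2)), 5) = Add(Mul(2, Pow(M, 2)), 5) = Add(5, Mul(2, Pow(M, 2))))
Mul(Mul(Function('G')(-1), 5), Function('b')(3)) = Mul(Mul(Add(5, Mul(2, Pow(-1, 2))), 5), Mul(2, 3)) = Mul(Mul(Add(5, Mul(2, 1)), 5), 6) = Mul(Mul(Add(5, 2), 5), 6) = Mul(Mul(7, 5), 6) = Mul(35, 6) = 210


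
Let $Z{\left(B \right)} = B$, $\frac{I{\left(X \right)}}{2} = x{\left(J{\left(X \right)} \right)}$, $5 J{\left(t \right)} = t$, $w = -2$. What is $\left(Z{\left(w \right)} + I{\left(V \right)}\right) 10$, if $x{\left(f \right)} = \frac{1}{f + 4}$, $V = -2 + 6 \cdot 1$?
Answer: $- \frac{95}{6} \approx -15.833$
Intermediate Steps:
$J{\left(t \right)} = \frac{t}{5}$
$V = 4$ ($V = -2 + 6 = 4$)
$x{\left(f \right)} = \frac{1}{4 + f}$
$I{\left(X \right)} = \frac{2}{4 + \frac{X}{5}}$
$\left(Z{\left(w \right)} + I{\left(V \right)}\right) 10 = \left(-2 + \frac{10}{20 + 4}\right) 10 = \left(-2 + \frac{10}{24}\right) 10 = \left(-2 + 10 \cdot \frac{1}{24}\right) 10 = \left(-2 + \frac{5}{12}\right) 10 = \left(- \frac{19}{12}\right) 10 = - \frac{95}{6}$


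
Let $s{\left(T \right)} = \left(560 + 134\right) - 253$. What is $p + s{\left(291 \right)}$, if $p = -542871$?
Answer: $-542430$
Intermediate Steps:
$s{\left(T \right)} = 441$ ($s{\left(T \right)} = 694 - 253 = 441$)
$p + s{\left(291 \right)} = -542871 + 441 = -542430$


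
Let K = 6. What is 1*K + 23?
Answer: 29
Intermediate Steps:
1*K + 23 = 1*6 + 23 = 6 + 23 = 29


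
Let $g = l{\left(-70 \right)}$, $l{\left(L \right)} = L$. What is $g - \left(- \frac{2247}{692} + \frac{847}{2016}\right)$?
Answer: $- \frac{3346829}{49824} \approx -67.173$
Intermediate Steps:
$g = -70$
$g - \left(- \frac{2247}{692} + \frac{847}{2016}\right) = -70 - \left(- \frac{2247}{692} + \frac{847}{2016}\right) = -70 - \left(\left(-2247\right) \frac{1}{692} + 847 \cdot \frac{1}{2016}\right) = -70 - \left(- \frac{2247}{692} + \frac{121}{288}\right) = -70 - - \frac{140851}{49824} = -70 + \frac{140851}{49824} = - \frac{3346829}{49824}$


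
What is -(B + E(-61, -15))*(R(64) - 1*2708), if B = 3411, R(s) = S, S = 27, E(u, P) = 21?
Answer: 9201192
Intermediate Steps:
R(s) = 27
-(B + E(-61, -15))*(R(64) - 1*2708) = -(3411 + 21)*(27 - 1*2708) = -3432*(27 - 2708) = -3432*(-2681) = -1*(-9201192) = 9201192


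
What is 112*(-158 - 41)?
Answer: -22288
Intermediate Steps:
112*(-158 - 41) = 112*(-199) = -22288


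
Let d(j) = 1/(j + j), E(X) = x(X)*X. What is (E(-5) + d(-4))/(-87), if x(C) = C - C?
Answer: 1/696 ≈ 0.0014368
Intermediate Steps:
x(C) = 0
E(X) = 0 (E(X) = 0*X = 0)
d(j) = 1/(2*j)
(E(-5) + d(-4))/(-87) = (0 + (½)/(-4))/(-87) = (0 + (½)*(-¼))*(-1/87) = (0 - ⅛)*(-1/87) = -⅛*(-1/87) = 1/696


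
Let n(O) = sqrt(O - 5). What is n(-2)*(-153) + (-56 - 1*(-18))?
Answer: -38 - 153*I*sqrt(7) ≈ -38.0 - 404.8*I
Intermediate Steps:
n(O) = sqrt(-5 + O)
n(-2)*(-153) + (-56 - 1*(-18)) = sqrt(-5 - 2)*(-153) + (-56 - 1*(-18)) = sqrt(-7)*(-153) + (-56 + 18) = (I*sqrt(7))*(-153) - 38 = -153*I*sqrt(7) - 38 = -38 - 153*I*sqrt(7)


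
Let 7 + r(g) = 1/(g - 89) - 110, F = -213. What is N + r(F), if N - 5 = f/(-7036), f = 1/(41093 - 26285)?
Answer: -1762097950951/15732552288 ≈ -112.00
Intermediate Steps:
f = 1/14808 ≈ 6.7531e-5
r(g) = -117 + 1/(-89 + g) (r(g) = -7 + (1/(g - 89) - 110) = -7 + (1/(-89 + g) - 110) = -7 + (-110 + 1/(-89 + g)) = -117 + 1/(-89 + g))
N = 520945439/104189088 (N = 5 + (1/14808)/(-7036) = 5 + (1/14808)*(-1/7036) = 5 - 1/104189088 = 520945439/104189088 ≈ 5.0000)
N + r(F) = 520945439/104189088 + (10414 - 117*(-213))/(-89 - 213) = 520945439/104189088 + (10414 + 24921)/(-302) = 520945439/104189088 - 1/302*35335 = 520945439/104189088 - 35335/302 = -1762097950951/15732552288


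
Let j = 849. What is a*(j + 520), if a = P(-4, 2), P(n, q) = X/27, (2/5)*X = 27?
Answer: 6845/2 ≈ 3422.5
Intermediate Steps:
X = 135/2 (X = (5/2)*27 = 135/2 ≈ 67.500)
P(n, q) = 5/2 (P(n, q) = (135/2)/27 = (135/2)*(1/27) = 5/2)
a = 5/2 ≈ 2.5000
a*(j + 520) = 5*(849 + 520)/2 = (5/2)*1369 = 6845/2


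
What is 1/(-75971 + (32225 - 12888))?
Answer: -1/56634 ≈ -1.7657e-5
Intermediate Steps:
1/(-75971 + (32225 - 12888)) = 1/(-75971 + 19337) = 1/(-56634) = -1/56634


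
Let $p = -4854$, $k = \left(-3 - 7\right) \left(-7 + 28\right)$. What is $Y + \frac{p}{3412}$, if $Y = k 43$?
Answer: $- \frac{15407607}{1706} \approx -9031.4$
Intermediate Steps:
$k = -210$ ($k = \left(-10\right) 21 = -210$)
$Y = -9030$ ($Y = \left(-210\right) 43 = -9030$)
$Y + \frac{p}{3412} = -9030 - \frac{4854}{3412} = -9030 - \frac{2427}{1706} = - \frac{15407607}{1706}$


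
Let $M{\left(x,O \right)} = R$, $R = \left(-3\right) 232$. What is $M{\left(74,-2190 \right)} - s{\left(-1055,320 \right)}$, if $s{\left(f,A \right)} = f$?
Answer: $359$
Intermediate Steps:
$R = -696$
$M{\left(x,O \right)} = -696$
$M{\left(74,-2190 \right)} - s{\left(-1055,320 \right)} = -696 - -1055 = -696 + 1055 = 359$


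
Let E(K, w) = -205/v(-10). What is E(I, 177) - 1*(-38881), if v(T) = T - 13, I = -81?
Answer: 894468/23 ≈ 38890.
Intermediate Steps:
v(T) = -13 + T
E(K, w) = 205/23 (E(K, w) = -205/(-13 - 10) = -205/(-23) = -205*(-1/23) = 205/23)
E(I, 177) - 1*(-38881) = 205/23 - 1*(-38881) = 205/23 + 38881 = 894468/23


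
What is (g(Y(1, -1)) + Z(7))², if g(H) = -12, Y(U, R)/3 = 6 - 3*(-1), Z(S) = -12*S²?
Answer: 360000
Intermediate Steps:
Y(U, R) = 27 (Y(U, R) = 3*(6 - 3*(-1)) = 3*(6 + 3) = 3*9 = 27)
(g(Y(1, -1)) + Z(7))² = (-12 - 12*7²)² = (-12 - 12*49)² = (-12 - 588)² = (-600)² = 360000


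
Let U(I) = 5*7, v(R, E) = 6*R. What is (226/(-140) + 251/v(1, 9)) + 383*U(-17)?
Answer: 1411748/105 ≈ 13445.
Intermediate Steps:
U(I) = 35
(226/(-140) + 251/v(1, 9)) + 383*U(-17) = (226/(-140) + 251/((6*1))) + 383*35 = (226*(-1/140) + 251/6) + 13405 = (-113/70 + 251*(⅙)) + 13405 = (-113/70 + 251/6) + 13405 = 4223/105 + 13405 = 1411748/105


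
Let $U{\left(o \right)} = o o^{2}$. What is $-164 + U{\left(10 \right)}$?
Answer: $836$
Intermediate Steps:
$U{\left(o \right)} = o^{3}$
$-164 + U{\left(10 \right)} = -164 + 10^{3} = -164 + 1000 = 836$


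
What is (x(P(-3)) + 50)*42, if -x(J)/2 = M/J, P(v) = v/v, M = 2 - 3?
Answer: 2184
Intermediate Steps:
M = -1
P(v) = 1
x(J) = 2/J (x(J) = -(-2)/J = 2/J)
(x(P(-3)) + 50)*42 = (2/1 + 50)*42 = (2*1 + 50)*42 = (2 + 50)*42 = 52*42 = 2184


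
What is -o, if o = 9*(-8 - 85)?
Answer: 837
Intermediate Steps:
o = -837 (o = 9*(-93) = -837)
-o = -1*(-837) = 837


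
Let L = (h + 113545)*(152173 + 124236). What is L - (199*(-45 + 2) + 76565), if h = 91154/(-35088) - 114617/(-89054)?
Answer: 206024719936741339/6564552 ≈ 3.1384e+10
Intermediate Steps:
h = -60234515/45951864 (h = 91154*(-1/35088) - 114617*(-1/89054) = -2681/1032 + 114617/89054 = -60234515/45951864 ≈ -1.3108)
L = 206025166378793755/6564552 (L = (-60234515/45951864 + 113545)*(152173 + 124236) = (5217544163365/45951864)*276409 = 206025166378793755/6564552 ≈ 3.1385e+10)
L - (199*(-45 + 2) + 76565) = 206025166378793755/6564552 - (199*(-45 + 2) + 76565) = 206025166378793755/6564552 - (199*(-43) + 76565) = 206025166378793755/6564552 - (-8557 + 76565) = 206025166378793755/6564552 - 1*68008 = 206025166378793755/6564552 - 68008 = 206024719936741339/6564552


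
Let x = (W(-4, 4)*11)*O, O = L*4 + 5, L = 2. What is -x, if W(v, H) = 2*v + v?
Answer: 1716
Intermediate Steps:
W(v, H) = 3*v
O = 13 (O = 2*4 + 5 = 8 + 5 = 13)
x = -1716 (x = ((3*(-4))*11)*13 = -12*11*13 = -132*13 = -1716)
-x = -1*(-1716) = 1716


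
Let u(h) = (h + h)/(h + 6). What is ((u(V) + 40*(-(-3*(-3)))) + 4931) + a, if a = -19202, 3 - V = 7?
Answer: -14635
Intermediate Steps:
V = -4 (V = 3 - 1*7 = 3 - 7 = -4)
u(h) = 2*h/(6 + h) (u(h) = (2*h)/(6 + h) = 2*h/(6 + h))
((u(V) + 40*(-(-3*(-3)))) + 4931) + a = ((2*(-4)/(6 - 4) + 40*(-(-3*(-3)))) + 4931) - 19202 = ((2*(-4)/2 + 40*(-9)) + 4931) - 19202 = ((2*(-4)*(½) + 40*(-1*9)) + 4931) - 19202 = ((-4 + 40*(-9)) + 4931) - 19202 = ((-4 - 360) + 4931) - 19202 = (-364 + 4931) - 19202 = 4567 - 19202 = -14635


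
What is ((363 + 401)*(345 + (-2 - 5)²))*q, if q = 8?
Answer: 2408128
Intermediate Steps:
((363 + 401)*(345 + (-2 - 5)²))*q = ((363 + 401)*(345 + (-2 - 5)²))*8 = (764*(345 + (-7)²))*8 = (764*(345 + 49))*8 = (764*394)*8 = 301016*8 = 2408128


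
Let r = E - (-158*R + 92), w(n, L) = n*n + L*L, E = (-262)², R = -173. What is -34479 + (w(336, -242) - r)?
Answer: 95763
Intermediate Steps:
E = 68644
w(n, L) = L² + n² (w(n, L) = n² + L² = L² + n²)
r = 41218 (r = 68644 - (-158*(-173) + 92) = 68644 - (27334 + 92) = 68644 - 1*27426 = 68644 - 27426 = 41218)
-34479 + (w(336, -242) - r) = -34479 + (((-242)² + 336²) - 1*41218) = -34479 + ((58564 + 112896) - 41218) = -34479 + (171460 - 41218) = -34479 + 130242 = 95763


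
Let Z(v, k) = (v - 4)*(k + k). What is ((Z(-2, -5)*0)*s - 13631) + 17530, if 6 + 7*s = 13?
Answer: 3899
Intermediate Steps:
Z(v, k) = 2*k*(-4 + v) (Z(v, k) = (-4 + v)*(2*k) = 2*k*(-4 + v))
s = 1 (s = -6/7 + (⅐)*13 = -6/7 + 13/7 = 1)
((Z(-2, -5)*0)*s - 13631) + 17530 = (((2*(-5)*(-4 - 2))*0)*1 - 13631) + 17530 = (((2*(-5)*(-6))*0)*1 - 13631) + 17530 = ((60*0)*1 - 13631) + 17530 = (0*1 - 13631) + 17530 = (0 - 13631) + 17530 = -13631 + 17530 = 3899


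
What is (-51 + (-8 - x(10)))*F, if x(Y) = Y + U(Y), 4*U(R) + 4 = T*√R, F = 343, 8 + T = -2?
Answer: -23324 + 1715*√10/2 ≈ -20612.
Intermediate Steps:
T = -10 (T = -8 - 2 = -10)
U(R) = -1 - 5*√R/2 (U(R) = -1 + (-10*√R)/4 = -1 - 5*√R/2)
x(Y) = -1 + Y - 5*√Y/2 (x(Y) = Y + (-1 - 5*√Y/2) = -1 + Y - 5*√Y/2)
(-51 + (-8 - x(10)))*F = (-51 + (-8 - (-1 + 10 - 5*√10/2)))*343 = (-51 + (-8 - (9 - 5*√10/2)))*343 = (-51 + (-8 + (-9 + 5*√10/2)))*343 = (-51 + (-17 + 5*√10/2))*343 = (-68 + 5*√10/2)*343 = -23324 + 1715*√10/2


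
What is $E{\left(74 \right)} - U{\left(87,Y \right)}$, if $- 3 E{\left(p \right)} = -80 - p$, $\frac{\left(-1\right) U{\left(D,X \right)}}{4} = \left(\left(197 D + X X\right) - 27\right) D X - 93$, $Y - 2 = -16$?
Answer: $- \frac{252974690}{3} \approx -8.4325 \cdot 10^{7}$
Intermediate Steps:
$Y = -14$ ($Y = 2 - 16 = -14$)
$U{\left(D,X \right)} = 372 - 4 D X \left(-27 + X^{2} + 197 D\right)$ ($U{\left(D,X \right)} = - 4 \left(\left(\left(197 D + X X\right) - 27\right) D X - 93\right) = - 4 \left(\left(\left(197 D + X^{2}\right) - 27\right) D X - 93\right) = - 4 \left(\left(\left(X^{2} + 197 D\right) - 27\right) D X - 93\right) = - 4 \left(\left(-27 + X^{2} + 197 D\right) D X - 93\right) = - 4 \left(D \left(-27 + X^{2} + 197 D\right) X - 93\right) = - 4 \left(D X \left(-27 + X^{2} + 197 D\right) - 93\right) = - 4 \left(-93 + D X \left(-27 + X^{2} + 197 D\right)\right) = 372 - 4 D X \left(-27 + X^{2} + 197 D\right)$)
$E{\left(p \right)} = \frac{80}{3} + \frac{p}{3}$ ($E{\left(p \right)} = - \frac{-80 - p}{3} = \frac{80}{3} + \frac{p}{3}$)
$E{\left(74 \right)} - U{\left(87,Y \right)} = \left(\frac{80}{3} + \frac{1}{3} \cdot 74\right) - \left(372 - - 11032 \cdot 87^{2} - 348 \left(-14\right)^{3} + 108 \cdot 87 \left(-14\right)\right) = \left(\frac{80}{3} + \frac{74}{3}\right) - \left(372 - \left(-11032\right) 7569 - 348 \left(-2744\right) - 131544\right) = \frac{154}{3} - \left(372 + 83501208 + 954912 - 131544\right) = \frac{154}{3} - 84324948 = - \frac{252974690}{3}$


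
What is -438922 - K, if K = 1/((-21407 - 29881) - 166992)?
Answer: -95807894159/218280 ≈ -4.3892e+5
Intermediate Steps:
K = -1/218280 (K = 1/(-51288 - 166992) = 1/(-218280) = -1/218280 ≈ -4.5813e-6)
-438922 - K = -438922 - 1*(-1/218280) = -438922 + 1/218280 = -95807894159/218280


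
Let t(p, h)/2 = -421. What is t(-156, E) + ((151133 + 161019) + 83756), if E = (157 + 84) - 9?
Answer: 395066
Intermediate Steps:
E = 232 (E = 241 - 9 = 232)
t(p, h) = -842 (t(p, h) = 2*(-421) = -842)
t(-156, E) + ((151133 + 161019) + 83756) = -842 + ((151133 + 161019) + 83756) = -842 + (312152 + 83756) = -842 + 395908 = 395066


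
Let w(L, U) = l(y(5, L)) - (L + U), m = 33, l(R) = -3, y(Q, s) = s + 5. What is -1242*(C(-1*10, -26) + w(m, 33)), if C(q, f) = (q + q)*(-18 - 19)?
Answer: -833382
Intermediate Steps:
y(Q, s) = 5 + s
C(q, f) = -74*q (C(q, f) = (2*q)*(-37) = -74*q)
w(L, U) = -3 - L - U (w(L, U) = -3 - (L + U) = -3 + (-L - U) = -3 - L - U)
-1242*(C(-1*10, -26) + w(m, 33)) = -1242*(-(-74)*10 + (-3 - 1*33 - 1*33)) = -1242*(-74*(-10) + (-3 - 33 - 33)) = -1242*(740 - 69) = -1242*671 = -833382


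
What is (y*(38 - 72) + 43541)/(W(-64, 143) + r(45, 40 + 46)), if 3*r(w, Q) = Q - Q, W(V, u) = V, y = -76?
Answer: -46125/64 ≈ -720.70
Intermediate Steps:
r(w, Q) = 0 (r(w, Q) = (Q - Q)/3 = (⅓)*0 = 0)
(y*(38 - 72) + 43541)/(W(-64, 143) + r(45, 40 + 46)) = (-76*(38 - 72) + 43541)/(-64 + 0) = (-76*(-34) + 43541)/(-64) = (2584 + 43541)*(-1/64) = 46125*(-1/64) = -46125/64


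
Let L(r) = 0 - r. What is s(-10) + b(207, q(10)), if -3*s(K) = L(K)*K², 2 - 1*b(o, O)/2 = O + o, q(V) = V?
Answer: -2290/3 ≈ -763.33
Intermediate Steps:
L(r) = -r
b(o, O) = 4 - 2*O - 2*o (b(o, O) = 4 - 2*(O + o) = 4 + (-2*O - 2*o) = 4 - 2*O - 2*o)
s(K) = K³/3 (s(K) = -(-K)*K²/3 = -(-1)*K³/3 = K³/3)
s(-10) + b(207, q(10)) = (⅓)*(-10)³ + (4 - 2*10 - 2*207) = (⅓)*(-1000) + (4 - 20 - 414) = -1000/3 - 430 = -2290/3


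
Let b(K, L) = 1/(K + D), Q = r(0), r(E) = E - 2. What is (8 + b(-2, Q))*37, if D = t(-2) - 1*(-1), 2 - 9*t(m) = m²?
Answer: 2923/11 ≈ 265.73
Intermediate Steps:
t(m) = 2/9 - m²/9
D = 7/9 (D = (2/9 - ⅑*(-2)²) - 1*(-1) = (2/9 - ⅑*4) + 1 = (2/9 - 4/9) + 1 = -2/9 + 1 = 7/9 ≈ 0.77778)
r(E) = -2 + E
Q = -2 (Q = -2 + 0 = -2)
b(K, L) = 1/(7/9 + K) (b(K, L) = 1/(K + 7/9) = 1/(7/9 + K))
(8 + b(-2, Q))*37 = (8 + 9/(7 + 9*(-2)))*37 = (8 + 9/(7 - 18))*37 = (8 + 9/(-11))*37 = (8 + 9*(-1/11))*37 = (8 - 9/11)*37 = (79/11)*37 = 2923/11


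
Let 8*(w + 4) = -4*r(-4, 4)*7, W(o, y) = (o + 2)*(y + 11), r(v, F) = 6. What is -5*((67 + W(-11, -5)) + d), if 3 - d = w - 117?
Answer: -790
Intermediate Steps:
W(o, y) = (2 + o)*(11 + y)
w = -25 (w = -4 + (-4*6*7)/8 = -4 + (-24*7)/8 = -4 + (⅛)*(-168) = -4 - 21 = -25)
d = 145 (d = 3 - (-25 - 117) = 3 - 1*(-142) = 3 + 142 = 145)
-5*((67 + W(-11, -5)) + d) = -5*((67 + (22 + 2*(-5) + 11*(-11) - 11*(-5))) + 145) = -5*((67 + (22 - 10 - 121 + 55)) + 145) = -5*((67 - 54) + 145) = -5*(13 + 145) = -5*158 = -790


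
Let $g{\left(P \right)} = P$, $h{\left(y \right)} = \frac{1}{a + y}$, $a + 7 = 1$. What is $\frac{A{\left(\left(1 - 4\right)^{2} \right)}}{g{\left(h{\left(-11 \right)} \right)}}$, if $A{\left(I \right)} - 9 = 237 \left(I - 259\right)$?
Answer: $1007097$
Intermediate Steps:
$a = -6$ ($a = -7 + 1 = -6$)
$h{\left(y \right)} = \frac{1}{-6 + y}$
$A{\left(I \right)} = -61374 + 237 I$ ($A{\left(I \right)} = 9 + 237 \left(I - 259\right) = 9 + 237 \left(-259 + I\right) = 9 + \left(-61383 + 237 I\right) = -61374 + 237 I$)
$\frac{A{\left(\left(1 - 4\right)^{2} \right)}}{g{\left(h{\left(-11 \right)} \right)}} = \frac{-61374 + 237 \left(1 - 4\right)^{2}}{\frac{1}{-6 - 11}} = \frac{-61374 + 237 \left(-3\right)^{2}}{\frac{1}{-17}} = \frac{-61374 + 237 \cdot 9}{- \frac{1}{17}} = \left(-61374 + 2133\right) \left(-17\right) = \left(-59241\right) \left(-17\right) = 1007097$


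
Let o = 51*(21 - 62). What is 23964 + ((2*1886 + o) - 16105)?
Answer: 9540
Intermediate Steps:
o = -2091 (o = 51*(-41) = -2091)
23964 + ((2*1886 + o) - 16105) = 23964 + ((2*1886 - 2091) - 16105) = 23964 + ((3772 - 2091) - 16105) = 23964 + (1681 - 16105) = 23964 - 14424 = 9540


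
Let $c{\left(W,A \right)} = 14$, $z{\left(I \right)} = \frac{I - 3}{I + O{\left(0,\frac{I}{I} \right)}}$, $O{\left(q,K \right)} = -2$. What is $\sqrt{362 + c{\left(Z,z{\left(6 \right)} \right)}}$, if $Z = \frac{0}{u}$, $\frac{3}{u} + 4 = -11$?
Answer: $2 \sqrt{94} \approx 19.391$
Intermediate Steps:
$u = - \frac{1}{5}$ ($u = \frac{3}{-4 - 11} = \frac{3}{-15} = 3 \left(- \frac{1}{15}\right) = - \frac{1}{5} \approx -0.2$)
$Z = 0$ ($Z = \frac{0}{- \frac{1}{5}} = 0 \left(-5\right) = 0$)
$z{\left(I \right)} = \frac{-3 + I}{-2 + I}$ ($z{\left(I \right)} = \frac{I - 3}{I - 2} = \frac{-3 + I}{-2 + I}$)
$\sqrt{362 + c{\left(Z,z{\left(6 \right)} \right)}} = \sqrt{362 + 14} = \sqrt{376} = 2 \sqrt{94}$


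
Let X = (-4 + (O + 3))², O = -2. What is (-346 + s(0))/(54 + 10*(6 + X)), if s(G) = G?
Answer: -173/102 ≈ -1.6961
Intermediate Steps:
X = 9 (X = (-4 + (-2 + 3))² = (-4 + 1)² = (-3)² = 9)
(-346 + s(0))/(54 + 10*(6 + X)) = (-346 + 0)/(54 + 10*(6 + 9)) = -346/(54 + 10*15) = -346/(54 + 150) = -346/204 = -346*1/204 = -173/102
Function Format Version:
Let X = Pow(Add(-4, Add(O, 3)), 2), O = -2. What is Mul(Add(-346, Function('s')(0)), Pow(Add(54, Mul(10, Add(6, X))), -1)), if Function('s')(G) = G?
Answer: Rational(-173, 102) ≈ -1.6961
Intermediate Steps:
X = 9 (X = Pow(Add(-4, Add(-2, 3)), 2) = Pow(Add(-4, 1), 2) = Pow(-3, 2) = 9)
Mul(Add(-346, Function('s')(0)), Pow(Add(54, Mul(10, Add(6, X))), -1)) = Mul(Add(-346, 0), Pow(Add(54, Mul(10, Add(6, 9))), -1)) = Mul(-346, Pow(Add(54, Mul(10, 15)), -1)) = Mul(-346, Pow(Add(54, 150), -1)) = Mul(-346, Pow(204, -1)) = Mul(-346, Rational(1, 204)) = Rational(-173, 102)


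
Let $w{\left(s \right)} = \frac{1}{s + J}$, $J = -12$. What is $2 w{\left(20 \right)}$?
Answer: $\frac{1}{4} \approx 0.25$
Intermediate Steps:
$w{\left(s \right)} = \frac{1}{-12 + s}$ ($w{\left(s \right)} = \frac{1}{s - 12} = \frac{1}{-12 + s}$)
$2 w{\left(20 \right)} = \frac{2}{-12 + 20} = \frac{2}{8} = 2 \cdot \frac{1}{8} = \frac{1}{4}$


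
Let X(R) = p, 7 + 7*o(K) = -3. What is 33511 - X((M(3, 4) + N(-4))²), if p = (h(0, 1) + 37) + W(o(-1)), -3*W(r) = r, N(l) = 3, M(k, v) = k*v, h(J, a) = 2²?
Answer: 702860/21 ≈ 33470.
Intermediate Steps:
o(K) = -10/7 (o(K) = -1 + (⅐)*(-3) = -1 - 3/7 = -10/7)
h(J, a) = 4
W(r) = -r/3
p = 871/21 (p = (4 + 37) - ⅓*(-10/7) = 41 + 10/21 = 871/21 ≈ 41.476)
X(R) = 871/21
33511 - X((M(3, 4) + N(-4))²) = 33511 - 1*871/21 = 33511 - 871/21 = 702860/21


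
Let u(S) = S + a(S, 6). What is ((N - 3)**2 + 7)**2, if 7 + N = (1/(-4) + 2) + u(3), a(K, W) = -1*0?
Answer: 305809/256 ≈ 1194.6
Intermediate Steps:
a(K, W) = 0
u(S) = S (u(S) = S + 0 = S)
N = -9/4 (N = -7 + ((1/(-4) + 2) + 3) = -7 + ((-1/4 + 2) + 3) = -7 + (7/4 + 3) = -7 + 19/4 = -9/4 ≈ -2.2500)
((N - 3)**2 + 7)**2 = ((-9/4 - 3)**2 + 7)**2 = ((-21/4)**2 + 7)**2 = (441/16 + 7)**2 = (553/16)**2 = 305809/256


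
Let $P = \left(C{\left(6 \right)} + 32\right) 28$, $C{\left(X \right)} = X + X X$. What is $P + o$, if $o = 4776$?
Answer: $6848$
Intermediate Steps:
$C{\left(X \right)} = X + X^{2}$
$P = 2072$ ($P = \left(6 \left(1 + 6\right) + 32\right) 28 = \left(6 \cdot 7 + 32\right) 28 = \left(42 + 32\right) 28 = 74 \cdot 28 = 2072$)
$P + o = 2072 + 4776 = 6848$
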